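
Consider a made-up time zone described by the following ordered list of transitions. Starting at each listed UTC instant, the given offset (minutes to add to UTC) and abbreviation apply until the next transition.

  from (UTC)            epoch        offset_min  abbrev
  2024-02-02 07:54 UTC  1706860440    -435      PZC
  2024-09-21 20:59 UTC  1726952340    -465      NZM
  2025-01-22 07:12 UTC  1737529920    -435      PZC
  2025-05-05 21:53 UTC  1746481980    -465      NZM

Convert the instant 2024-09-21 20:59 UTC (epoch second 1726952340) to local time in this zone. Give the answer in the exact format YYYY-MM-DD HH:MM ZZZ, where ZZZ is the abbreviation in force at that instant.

Query: 2024-09-21 20:59 UTC
Rule 2/4 (NZM, -07:45): 2024-09-21 20:59 UTC ≤ query < 2025-01-22 07:12 UTC
20·60 + 59 - 465 = 794 min
794 = 0·1440 + 794; 794 = 13·60 + 14 → 13:14, same day
→ 2024-09-21 13:14 NZM

2024-09-21 13:14 NZM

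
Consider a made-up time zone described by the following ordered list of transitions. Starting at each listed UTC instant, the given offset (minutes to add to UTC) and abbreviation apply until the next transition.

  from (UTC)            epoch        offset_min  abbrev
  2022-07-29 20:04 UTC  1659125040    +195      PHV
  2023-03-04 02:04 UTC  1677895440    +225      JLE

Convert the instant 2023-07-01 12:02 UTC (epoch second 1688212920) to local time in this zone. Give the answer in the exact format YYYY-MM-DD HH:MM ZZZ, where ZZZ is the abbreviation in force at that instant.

2023-07-01 15:47 JLE

Query: 2023-07-01 12:02 UTC
Rule 2/2 (JLE, +03:45): 2023-03-04 02:04 UTC ≤ query < +∞
12·60 + 2 + 225 = 947 min
947 = 0·1440 + 947; 947 = 15·60 + 47 → 15:47, same day
→ 2023-07-01 15:47 JLE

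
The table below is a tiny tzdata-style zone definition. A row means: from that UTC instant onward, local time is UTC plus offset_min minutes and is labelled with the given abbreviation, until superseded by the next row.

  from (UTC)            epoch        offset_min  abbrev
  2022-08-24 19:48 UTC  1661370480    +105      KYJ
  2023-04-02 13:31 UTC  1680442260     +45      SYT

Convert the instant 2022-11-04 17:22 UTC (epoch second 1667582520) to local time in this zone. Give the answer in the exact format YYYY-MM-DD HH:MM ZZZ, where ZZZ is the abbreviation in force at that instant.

2022-11-04 19:07 KYJ

Query: 2022-11-04 17:22 UTC
Rule 1/2 (KYJ, +01:45): 2022-08-24 19:48 UTC ≤ query < 2023-04-02 13:31 UTC
17·60 + 22 + 105 = 1147 min
1147 = 0·1440 + 1147; 1147 = 19·60 + 7 → 19:07, same day
→ 2022-11-04 19:07 KYJ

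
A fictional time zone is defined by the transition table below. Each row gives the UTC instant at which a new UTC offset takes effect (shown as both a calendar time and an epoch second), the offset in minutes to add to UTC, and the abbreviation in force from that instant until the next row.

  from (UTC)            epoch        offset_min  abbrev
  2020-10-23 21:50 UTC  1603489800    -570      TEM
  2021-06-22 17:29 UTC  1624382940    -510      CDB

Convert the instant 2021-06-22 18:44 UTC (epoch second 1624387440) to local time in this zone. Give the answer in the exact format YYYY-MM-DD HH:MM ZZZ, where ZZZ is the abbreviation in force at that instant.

Query: 2021-06-22 18:44 UTC
Rule 2/2 (CDB, -08:30): 2021-06-22 17:29 UTC ≤ query < +∞
18·60 + 44 - 510 = 614 min
614 = 0·1440 + 614; 614 = 10·60 + 14 → 10:14, same day
→ 2021-06-22 10:14 CDB

2021-06-22 10:14 CDB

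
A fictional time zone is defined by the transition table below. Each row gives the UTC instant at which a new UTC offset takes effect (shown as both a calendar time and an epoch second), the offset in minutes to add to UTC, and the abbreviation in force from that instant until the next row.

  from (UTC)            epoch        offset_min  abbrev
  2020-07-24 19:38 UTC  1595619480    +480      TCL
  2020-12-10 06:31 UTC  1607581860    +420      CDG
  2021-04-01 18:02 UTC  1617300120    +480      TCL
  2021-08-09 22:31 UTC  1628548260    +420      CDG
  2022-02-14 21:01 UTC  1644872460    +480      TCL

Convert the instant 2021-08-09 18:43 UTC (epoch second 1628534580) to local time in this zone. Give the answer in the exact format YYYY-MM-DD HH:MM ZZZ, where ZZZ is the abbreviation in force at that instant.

2021-08-10 02:43 TCL

Query: 2021-08-09 18:43 UTC
Rule 3/5 (TCL, +08:00): 2021-04-01 18:02 UTC ≤ query < 2021-08-09 22:31 UTC
18·60 + 43 + 480 = 1603 min
1603 = 1·1440 + 163; 163 = 2·60 + 43 → 02:43, 2021-08-09 + 1 day = 2021-08-10
→ 2021-08-10 02:43 TCL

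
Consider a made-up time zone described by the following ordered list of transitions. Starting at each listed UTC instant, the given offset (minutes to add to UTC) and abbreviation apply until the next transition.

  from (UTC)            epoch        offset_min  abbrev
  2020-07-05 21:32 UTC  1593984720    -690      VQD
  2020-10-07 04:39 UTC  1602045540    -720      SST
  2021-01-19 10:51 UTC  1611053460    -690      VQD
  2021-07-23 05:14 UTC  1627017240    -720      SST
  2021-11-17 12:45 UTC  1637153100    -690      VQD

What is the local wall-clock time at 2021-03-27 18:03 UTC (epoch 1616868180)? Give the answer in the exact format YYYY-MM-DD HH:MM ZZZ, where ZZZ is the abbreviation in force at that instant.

Query: 2021-03-27 18:03 UTC
Rule 3/5 (VQD, -11:30): 2021-01-19 10:51 UTC ≤ query < 2021-07-23 05:14 UTC
18·60 + 3 - 690 = 393 min
393 = 0·1440 + 393; 393 = 6·60 + 33 → 06:33, same day
→ 2021-03-27 06:33 VQD

2021-03-27 06:33 VQD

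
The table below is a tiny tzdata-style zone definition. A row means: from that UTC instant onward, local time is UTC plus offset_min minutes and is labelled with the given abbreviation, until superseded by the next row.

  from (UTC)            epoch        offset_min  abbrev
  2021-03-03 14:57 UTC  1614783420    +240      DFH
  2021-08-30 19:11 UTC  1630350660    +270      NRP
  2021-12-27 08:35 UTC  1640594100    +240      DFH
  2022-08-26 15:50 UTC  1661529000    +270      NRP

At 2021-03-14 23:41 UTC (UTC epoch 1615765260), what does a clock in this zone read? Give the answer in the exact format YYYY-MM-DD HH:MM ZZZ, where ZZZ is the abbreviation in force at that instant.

Query: 2021-03-14 23:41 UTC
Rule 1/4 (DFH, +04:00): 2021-03-03 14:57 UTC ≤ query < 2021-08-30 19:11 UTC
23·60 + 41 + 240 = 1661 min
1661 = 1·1440 + 221; 221 = 3·60 + 41 → 03:41, 2021-03-14 + 1 day = 2021-03-15
→ 2021-03-15 03:41 DFH

2021-03-15 03:41 DFH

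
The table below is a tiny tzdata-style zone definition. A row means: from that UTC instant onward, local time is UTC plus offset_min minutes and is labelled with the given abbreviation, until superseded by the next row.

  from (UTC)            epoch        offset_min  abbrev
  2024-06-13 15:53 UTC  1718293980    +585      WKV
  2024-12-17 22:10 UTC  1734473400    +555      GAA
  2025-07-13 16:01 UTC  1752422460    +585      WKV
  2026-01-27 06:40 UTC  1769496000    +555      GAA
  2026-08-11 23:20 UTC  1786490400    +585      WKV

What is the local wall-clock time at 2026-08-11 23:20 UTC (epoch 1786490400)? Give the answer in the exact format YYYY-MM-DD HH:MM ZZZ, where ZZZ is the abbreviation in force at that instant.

Query: 2026-08-11 23:20 UTC
Rule 5/5 (WKV, +09:45): 2026-08-11 23:20 UTC ≤ query < +∞
23·60 + 20 + 585 = 1985 min
1985 = 1·1440 + 545; 545 = 9·60 + 5 → 09:05, 2026-08-11 + 1 day = 2026-08-12
→ 2026-08-12 09:05 WKV

2026-08-12 09:05 WKV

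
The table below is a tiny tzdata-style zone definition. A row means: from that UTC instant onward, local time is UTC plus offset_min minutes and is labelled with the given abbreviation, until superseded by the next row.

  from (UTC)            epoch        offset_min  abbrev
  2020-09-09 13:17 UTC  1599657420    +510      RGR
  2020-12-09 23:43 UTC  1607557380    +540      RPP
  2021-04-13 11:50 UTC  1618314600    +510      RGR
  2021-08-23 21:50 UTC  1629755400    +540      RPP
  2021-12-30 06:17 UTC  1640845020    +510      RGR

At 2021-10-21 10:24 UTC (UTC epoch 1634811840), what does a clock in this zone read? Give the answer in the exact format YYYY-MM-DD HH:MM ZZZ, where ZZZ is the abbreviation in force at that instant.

2021-10-21 19:24 RPP

Query: 2021-10-21 10:24 UTC
Rule 4/5 (RPP, +09:00): 2021-08-23 21:50 UTC ≤ query < 2021-12-30 06:17 UTC
10·60 + 24 + 540 = 1164 min
1164 = 0·1440 + 1164; 1164 = 19·60 + 24 → 19:24, same day
→ 2021-10-21 19:24 RPP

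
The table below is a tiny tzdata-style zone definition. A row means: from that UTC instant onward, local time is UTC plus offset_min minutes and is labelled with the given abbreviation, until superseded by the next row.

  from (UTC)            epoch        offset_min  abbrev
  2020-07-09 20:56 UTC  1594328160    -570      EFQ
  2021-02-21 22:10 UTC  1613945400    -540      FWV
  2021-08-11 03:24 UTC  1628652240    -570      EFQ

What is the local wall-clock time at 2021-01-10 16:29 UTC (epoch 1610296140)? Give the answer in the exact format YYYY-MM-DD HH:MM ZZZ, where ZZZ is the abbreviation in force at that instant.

2021-01-10 06:59 EFQ

Query: 2021-01-10 16:29 UTC
Rule 1/3 (EFQ, -09:30): 2020-07-09 20:56 UTC ≤ query < 2021-02-21 22:10 UTC
16·60 + 29 - 570 = 419 min
419 = 0·1440 + 419; 419 = 6·60 + 59 → 06:59, same day
→ 2021-01-10 06:59 EFQ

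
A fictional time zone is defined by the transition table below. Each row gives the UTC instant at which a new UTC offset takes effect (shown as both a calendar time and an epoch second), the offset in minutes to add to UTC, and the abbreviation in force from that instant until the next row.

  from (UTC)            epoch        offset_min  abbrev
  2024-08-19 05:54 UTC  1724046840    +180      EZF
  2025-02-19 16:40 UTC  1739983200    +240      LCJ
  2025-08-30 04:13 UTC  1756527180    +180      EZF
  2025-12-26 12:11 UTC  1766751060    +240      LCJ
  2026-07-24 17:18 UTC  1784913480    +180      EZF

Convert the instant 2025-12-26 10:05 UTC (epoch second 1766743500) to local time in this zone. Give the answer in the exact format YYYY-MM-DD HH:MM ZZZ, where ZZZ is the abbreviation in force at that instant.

Query: 2025-12-26 10:05 UTC
Rule 3/5 (EZF, +03:00): 2025-08-30 04:13 UTC ≤ query < 2025-12-26 12:11 UTC
10·60 + 5 + 180 = 785 min
785 = 0·1440 + 785; 785 = 13·60 + 5 → 13:05, same day
→ 2025-12-26 13:05 EZF

2025-12-26 13:05 EZF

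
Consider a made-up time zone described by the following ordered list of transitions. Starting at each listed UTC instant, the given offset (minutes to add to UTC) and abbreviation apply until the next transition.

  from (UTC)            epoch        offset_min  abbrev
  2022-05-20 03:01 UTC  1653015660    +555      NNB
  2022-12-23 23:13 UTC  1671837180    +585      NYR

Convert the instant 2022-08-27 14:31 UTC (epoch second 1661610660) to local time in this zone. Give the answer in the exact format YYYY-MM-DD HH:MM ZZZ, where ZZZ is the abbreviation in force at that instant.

2022-08-27 23:46 NNB

Query: 2022-08-27 14:31 UTC
Rule 1/2 (NNB, +09:15): 2022-05-20 03:01 UTC ≤ query < 2022-12-23 23:13 UTC
14·60 + 31 + 555 = 1426 min
1426 = 0·1440 + 1426; 1426 = 23·60 + 46 → 23:46, same day
→ 2022-08-27 23:46 NNB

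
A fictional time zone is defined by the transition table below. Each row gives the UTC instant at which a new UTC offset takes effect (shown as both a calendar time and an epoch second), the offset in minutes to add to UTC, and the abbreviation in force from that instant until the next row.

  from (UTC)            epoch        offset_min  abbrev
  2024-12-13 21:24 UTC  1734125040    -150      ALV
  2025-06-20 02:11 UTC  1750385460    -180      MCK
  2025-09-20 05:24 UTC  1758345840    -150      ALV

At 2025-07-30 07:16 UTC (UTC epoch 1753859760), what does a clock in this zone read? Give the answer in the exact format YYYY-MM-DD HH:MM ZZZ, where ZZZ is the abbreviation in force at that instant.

2025-07-30 04:16 MCK

Query: 2025-07-30 07:16 UTC
Rule 2/3 (MCK, -03:00): 2025-06-20 02:11 UTC ≤ query < 2025-09-20 05:24 UTC
7·60 + 16 - 180 = 256 min
256 = 0·1440 + 256; 256 = 4·60 + 16 → 04:16, same day
→ 2025-07-30 04:16 MCK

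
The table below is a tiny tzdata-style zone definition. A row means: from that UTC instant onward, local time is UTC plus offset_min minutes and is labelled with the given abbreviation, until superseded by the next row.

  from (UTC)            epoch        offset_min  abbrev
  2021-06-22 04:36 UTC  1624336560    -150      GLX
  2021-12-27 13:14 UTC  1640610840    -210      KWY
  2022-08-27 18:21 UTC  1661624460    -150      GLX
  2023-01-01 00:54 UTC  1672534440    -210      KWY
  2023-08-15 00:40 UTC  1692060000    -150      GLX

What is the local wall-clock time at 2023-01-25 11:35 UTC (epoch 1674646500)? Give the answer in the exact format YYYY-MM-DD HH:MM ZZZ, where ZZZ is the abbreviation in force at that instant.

2023-01-25 08:05 KWY

Query: 2023-01-25 11:35 UTC
Rule 4/5 (KWY, -03:30): 2023-01-01 00:54 UTC ≤ query < 2023-08-15 00:40 UTC
11·60 + 35 - 210 = 485 min
485 = 0·1440 + 485; 485 = 8·60 + 5 → 08:05, same day
→ 2023-01-25 08:05 KWY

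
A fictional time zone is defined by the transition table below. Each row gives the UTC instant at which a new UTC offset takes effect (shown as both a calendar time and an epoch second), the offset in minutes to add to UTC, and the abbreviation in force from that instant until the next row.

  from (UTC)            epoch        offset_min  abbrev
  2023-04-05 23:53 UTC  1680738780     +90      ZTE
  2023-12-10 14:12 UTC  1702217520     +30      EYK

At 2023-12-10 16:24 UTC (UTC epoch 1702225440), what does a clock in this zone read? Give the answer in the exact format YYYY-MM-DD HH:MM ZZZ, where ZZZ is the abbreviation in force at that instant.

2023-12-10 16:54 EYK

Query: 2023-12-10 16:24 UTC
Rule 2/2 (EYK, +00:30): 2023-12-10 14:12 UTC ≤ query < +∞
16·60 + 24 + 30 = 1014 min
1014 = 0·1440 + 1014; 1014 = 16·60 + 54 → 16:54, same day
→ 2023-12-10 16:54 EYK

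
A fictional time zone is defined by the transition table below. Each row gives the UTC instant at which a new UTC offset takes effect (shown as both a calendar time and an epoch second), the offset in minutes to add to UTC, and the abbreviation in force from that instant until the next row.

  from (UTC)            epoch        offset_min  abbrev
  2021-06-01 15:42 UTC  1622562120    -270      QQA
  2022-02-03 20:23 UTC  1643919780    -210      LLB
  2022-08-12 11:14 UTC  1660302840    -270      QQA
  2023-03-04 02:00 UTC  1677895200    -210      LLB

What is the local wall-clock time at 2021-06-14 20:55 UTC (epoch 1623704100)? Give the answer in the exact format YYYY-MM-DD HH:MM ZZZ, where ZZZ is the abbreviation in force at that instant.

Query: 2021-06-14 20:55 UTC
Rule 1/4 (QQA, -04:30): 2021-06-01 15:42 UTC ≤ query < 2022-02-03 20:23 UTC
20·60 + 55 - 270 = 985 min
985 = 0·1440 + 985; 985 = 16·60 + 25 → 16:25, same day
→ 2021-06-14 16:25 QQA

2021-06-14 16:25 QQA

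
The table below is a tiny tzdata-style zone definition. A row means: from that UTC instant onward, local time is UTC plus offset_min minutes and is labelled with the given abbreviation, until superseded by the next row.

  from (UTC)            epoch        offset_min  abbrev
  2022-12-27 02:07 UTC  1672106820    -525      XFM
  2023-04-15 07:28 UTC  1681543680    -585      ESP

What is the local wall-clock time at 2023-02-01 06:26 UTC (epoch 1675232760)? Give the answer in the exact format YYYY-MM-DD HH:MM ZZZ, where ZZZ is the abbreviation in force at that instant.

2023-01-31 21:41 XFM

Query: 2023-02-01 06:26 UTC
Rule 1/2 (XFM, -08:45): 2022-12-27 02:07 UTC ≤ query < 2023-04-15 07:28 UTC
6·60 + 26 - 525 = -139 min
-139 = -1·1440 + 1301; 1301 = 21·60 + 41 → 21:41, 2023-02-01 - 1 day = 2023-01-31
→ 2023-01-31 21:41 XFM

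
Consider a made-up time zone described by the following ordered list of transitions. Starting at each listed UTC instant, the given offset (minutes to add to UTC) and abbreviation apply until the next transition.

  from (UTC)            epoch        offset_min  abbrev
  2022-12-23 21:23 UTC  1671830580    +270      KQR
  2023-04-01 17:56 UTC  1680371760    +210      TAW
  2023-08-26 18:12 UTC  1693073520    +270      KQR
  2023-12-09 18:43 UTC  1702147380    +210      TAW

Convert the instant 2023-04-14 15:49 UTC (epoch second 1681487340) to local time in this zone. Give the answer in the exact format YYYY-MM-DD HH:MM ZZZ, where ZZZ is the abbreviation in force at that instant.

Query: 2023-04-14 15:49 UTC
Rule 2/4 (TAW, +03:30): 2023-04-01 17:56 UTC ≤ query < 2023-08-26 18:12 UTC
15·60 + 49 + 210 = 1159 min
1159 = 0·1440 + 1159; 1159 = 19·60 + 19 → 19:19, same day
→ 2023-04-14 19:19 TAW

2023-04-14 19:19 TAW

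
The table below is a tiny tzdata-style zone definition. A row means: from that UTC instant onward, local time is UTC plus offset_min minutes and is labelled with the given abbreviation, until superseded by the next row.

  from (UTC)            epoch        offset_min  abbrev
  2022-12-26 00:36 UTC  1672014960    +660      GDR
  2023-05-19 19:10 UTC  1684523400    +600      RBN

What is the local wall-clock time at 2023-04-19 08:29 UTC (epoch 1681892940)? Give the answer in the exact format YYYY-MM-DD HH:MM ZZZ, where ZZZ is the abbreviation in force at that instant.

Query: 2023-04-19 08:29 UTC
Rule 1/2 (GDR, +11:00): 2022-12-26 00:36 UTC ≤ query < 2023-05-19 19:10 UTC
8·60 + 29 + 660 = 1169 min
1169 = 0·1440 + 1169; 1169 = 19·60 + 29 → 19:29, same day
→ 2023-04-19 19:29 GDR

2023-04-19 19:29 GDR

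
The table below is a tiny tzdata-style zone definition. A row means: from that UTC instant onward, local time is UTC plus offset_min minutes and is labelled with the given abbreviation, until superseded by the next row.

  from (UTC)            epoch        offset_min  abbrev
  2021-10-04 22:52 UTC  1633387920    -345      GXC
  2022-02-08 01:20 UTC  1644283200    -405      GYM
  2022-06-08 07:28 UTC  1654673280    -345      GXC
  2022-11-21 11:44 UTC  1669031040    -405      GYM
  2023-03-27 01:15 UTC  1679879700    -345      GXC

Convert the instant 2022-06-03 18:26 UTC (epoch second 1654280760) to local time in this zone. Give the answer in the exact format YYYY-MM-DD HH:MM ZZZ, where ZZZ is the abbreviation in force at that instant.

2022-06-03 11:41 GYM

Query: 2022-06-03 18:26 UTC
Rule 2/5 (GYM, -06:45): 2022-02-08 01:20 UTC ≤ query < 2022-06-08 07:28 UTC
18·60 + 26 - 405 = 701 min
701 = 0·1440 + 701; 701 = 11·60 + 41 → 11:41, same day
→ 2022-06-03 11:41 GYM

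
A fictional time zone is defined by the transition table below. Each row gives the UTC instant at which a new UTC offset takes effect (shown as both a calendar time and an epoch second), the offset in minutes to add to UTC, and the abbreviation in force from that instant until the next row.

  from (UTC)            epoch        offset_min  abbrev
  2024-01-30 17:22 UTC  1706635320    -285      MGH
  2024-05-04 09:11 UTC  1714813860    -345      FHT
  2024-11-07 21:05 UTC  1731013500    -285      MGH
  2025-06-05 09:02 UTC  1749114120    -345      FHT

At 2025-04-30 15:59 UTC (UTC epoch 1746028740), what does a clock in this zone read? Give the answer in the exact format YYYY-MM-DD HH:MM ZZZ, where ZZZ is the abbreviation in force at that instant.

2025-04-30 11:14 MGH

Query: 2025-04-30 15:59 UTC
Rule 3/4 (MGH, -04:45): 2024-11-07 21:05 UTC ≤ query < 2025-06-05 09:02 UTC
15·60 + 59 - 285 = 674 min
674 = 0·1440 + 674; 674 = 11·60 + 14 → 11:14, same day
→ 2025-04-30 11:14 MGH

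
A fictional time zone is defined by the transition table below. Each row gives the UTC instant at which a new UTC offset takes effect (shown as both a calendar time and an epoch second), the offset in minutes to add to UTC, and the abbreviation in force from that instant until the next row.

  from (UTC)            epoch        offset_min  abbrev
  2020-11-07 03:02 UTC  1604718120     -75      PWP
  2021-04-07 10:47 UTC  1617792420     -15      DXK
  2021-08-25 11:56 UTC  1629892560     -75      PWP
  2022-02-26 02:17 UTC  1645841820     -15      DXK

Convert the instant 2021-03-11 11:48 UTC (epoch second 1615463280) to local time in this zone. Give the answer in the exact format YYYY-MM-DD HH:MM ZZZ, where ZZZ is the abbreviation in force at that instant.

2021-03-11 10:33 PWP

Query: 2021-03-11 11:48 UTC
Rule 1/4 (PWP, -01:15): 2020-11-07 03:02 UTC ≤ query < 2021-04-07 10:47 UTC
11·60 + 48 - 75 = 633 min
633 = 0·1440 + 633; 633 = 10·60 + 33 → 10:33, same day
→ 2021-03-11 10:33 PWP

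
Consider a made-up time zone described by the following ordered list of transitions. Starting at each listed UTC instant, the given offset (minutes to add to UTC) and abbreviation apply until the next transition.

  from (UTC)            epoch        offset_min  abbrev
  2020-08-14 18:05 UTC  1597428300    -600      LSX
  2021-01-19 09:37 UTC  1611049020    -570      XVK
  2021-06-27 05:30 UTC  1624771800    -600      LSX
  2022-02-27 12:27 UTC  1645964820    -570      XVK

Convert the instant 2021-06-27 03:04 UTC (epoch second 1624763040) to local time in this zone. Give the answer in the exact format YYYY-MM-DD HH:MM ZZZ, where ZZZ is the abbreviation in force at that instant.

Query: 2021-06-27 03:04 UTC
Rule 2/4 (XVK, -09:30): 2021-01-19 09:37 UTC ≤ query < 2021-06-27 05:30 UTC
3·60 + 4 - 570 = -386 min
-386 = -1·1440 + 1054; 1054 = 17·60 + 34 → 17:34, 2021-06-27 - 1 day = 2021-06-26
→ 2021-06-26 17:34 XVK

2021-06-26 17:34 XVK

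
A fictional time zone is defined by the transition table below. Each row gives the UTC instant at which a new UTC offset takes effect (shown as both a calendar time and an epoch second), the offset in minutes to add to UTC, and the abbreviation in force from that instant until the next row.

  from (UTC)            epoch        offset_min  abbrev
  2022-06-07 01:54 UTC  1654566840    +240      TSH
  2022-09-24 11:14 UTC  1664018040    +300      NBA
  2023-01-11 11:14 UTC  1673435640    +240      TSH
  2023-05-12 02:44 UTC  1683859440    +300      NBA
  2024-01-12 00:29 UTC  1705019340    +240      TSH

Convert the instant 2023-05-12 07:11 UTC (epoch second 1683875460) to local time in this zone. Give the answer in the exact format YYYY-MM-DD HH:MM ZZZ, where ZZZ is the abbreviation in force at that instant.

Query: 2023-05-12 07:11 UTC
Rule 4/5 (NBA, +05:00): 2023-05-12 02:44 UTC ≤ query < 2024-01-12 00:29 UTC
7·60 + 11 + 300 = 731 min
731 = 0·1440 + 731; 731 = 12·60 + 11 → 12:11, same day
→ 2023-05-12 12:11 NBA

2023-05-12 12:11 NBA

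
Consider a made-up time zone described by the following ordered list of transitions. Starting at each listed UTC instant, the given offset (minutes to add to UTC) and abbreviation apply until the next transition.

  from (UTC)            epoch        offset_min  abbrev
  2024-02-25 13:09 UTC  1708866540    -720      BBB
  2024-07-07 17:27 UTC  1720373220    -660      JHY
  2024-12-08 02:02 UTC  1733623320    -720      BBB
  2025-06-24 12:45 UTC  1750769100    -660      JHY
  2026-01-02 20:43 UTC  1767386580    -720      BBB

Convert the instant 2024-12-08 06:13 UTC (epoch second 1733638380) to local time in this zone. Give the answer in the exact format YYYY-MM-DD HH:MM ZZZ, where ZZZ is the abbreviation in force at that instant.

Query: 2024-12-08 06:13 UTC
Rule 3/5 (BBB, -12:00): 2024-12-08 02:02 UTC ≤ query < 2025-06-24 12:45 UTC
6·60 + 13 - 720 = -347 min
-347 = -1·1440 + 1093; 1093 = 18·60 + 13 → 18:13, 2024-12-08 - 1 day = 2024-12-07
→ 2024-12-07 18:13 BBB

2024-12-07 18:13 BBB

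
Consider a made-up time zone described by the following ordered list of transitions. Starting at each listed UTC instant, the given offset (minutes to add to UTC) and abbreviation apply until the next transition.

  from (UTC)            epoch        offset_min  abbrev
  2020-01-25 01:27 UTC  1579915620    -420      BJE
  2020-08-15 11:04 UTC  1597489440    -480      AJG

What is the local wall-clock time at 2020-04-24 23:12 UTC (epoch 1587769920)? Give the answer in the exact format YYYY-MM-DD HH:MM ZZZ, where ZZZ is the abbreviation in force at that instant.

2020-04-24 16:12 BJE

Query: 2020-04-24 23:12 UTC
Rule 1/2 (BJE, -07:00): 2020-01-25 01:27 UTC ≤ query < 2020-08-15 11:04 UTC
23·60 + 12 - 420 = 972 min
972 = 0·1440 + 972; 972 = 16·60 + 12 → 16:12, same day
→ 2020-04-24 16:12 BJE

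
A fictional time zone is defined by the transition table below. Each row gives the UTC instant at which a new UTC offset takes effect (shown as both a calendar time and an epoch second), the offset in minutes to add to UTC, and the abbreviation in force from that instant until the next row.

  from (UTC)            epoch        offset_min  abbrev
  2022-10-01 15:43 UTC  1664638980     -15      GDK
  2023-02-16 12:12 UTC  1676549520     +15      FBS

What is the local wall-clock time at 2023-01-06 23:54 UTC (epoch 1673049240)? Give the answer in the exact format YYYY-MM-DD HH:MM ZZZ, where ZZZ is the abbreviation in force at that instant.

2023-01-06 23:39 GDK

Query: 2023-01-06 23:54 UTC
Rule 1/2 (GDK, -00:15): 2022-10-01 15:43 UTC ≤ query < 2023-02-16 12:12 UTC
23·60 + 54 - 15 = 1419 min
1419 = 0·1440 + 1419; 1419 = 23·60 + 39 → 23:39, same day
→ 2023-01-06 23:39 GDK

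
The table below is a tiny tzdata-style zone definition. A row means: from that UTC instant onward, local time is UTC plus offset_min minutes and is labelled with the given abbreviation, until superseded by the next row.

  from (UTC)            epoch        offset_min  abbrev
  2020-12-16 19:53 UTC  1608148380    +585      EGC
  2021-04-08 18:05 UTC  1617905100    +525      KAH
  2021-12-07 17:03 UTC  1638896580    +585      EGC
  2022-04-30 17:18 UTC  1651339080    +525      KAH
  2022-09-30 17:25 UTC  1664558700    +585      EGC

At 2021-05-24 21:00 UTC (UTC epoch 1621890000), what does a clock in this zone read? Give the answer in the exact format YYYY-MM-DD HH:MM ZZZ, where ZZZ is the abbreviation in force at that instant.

Query: 2021-05-24 21:00 UTC
Rule 2/5 (KAH, +08:45): 2021-04-08 18:05 UTC ≤ query < 2021-12-07 17:03 UTC
21·60 + 0 + 525 = 1785 min
1785 = 1·1440 + 345; 345 = 5·60 + 45 → 05:45, 2021-05-24 + 1 day = 2021-05-25
→ 2021-05-25 05:45 KAH

2021-05-25 05:45 KAH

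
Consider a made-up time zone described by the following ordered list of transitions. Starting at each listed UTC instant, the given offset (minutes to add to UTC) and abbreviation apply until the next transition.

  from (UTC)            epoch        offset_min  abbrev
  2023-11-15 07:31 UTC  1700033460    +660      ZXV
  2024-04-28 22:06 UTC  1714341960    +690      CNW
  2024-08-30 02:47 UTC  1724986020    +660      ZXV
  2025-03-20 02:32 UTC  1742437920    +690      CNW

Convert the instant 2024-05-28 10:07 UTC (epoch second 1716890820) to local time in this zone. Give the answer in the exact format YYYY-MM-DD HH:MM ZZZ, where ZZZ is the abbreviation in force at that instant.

2024-05-28 21:37 CNW

Query: 2024-05-28 10:07 UTC
Rule 2/4 (CNW, +11:30): 2024-04-28 22:06 UTC ≤ query < 2024-08-30 02:47 UTC
10·60 + 7 + 690 = 1297 min
1297 = 0·1440 + 1297; 1297 = 21·60 + 37 → 21:37, same day
→ 2024-05-28 21:37 CNW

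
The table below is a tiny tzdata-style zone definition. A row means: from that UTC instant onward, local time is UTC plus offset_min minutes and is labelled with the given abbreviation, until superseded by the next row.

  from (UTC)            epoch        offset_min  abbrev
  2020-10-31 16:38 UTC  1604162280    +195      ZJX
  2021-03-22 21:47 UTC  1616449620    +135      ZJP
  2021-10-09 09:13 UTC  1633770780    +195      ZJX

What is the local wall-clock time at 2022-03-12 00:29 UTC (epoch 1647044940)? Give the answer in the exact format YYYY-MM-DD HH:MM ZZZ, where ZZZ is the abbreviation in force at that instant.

2022-03-12 03:44 ZJX

Query: 2022-03-12 00:29 UTC
Rule 3/3 (ZJX, +03:15): 2021-10-09 09:13 UTC ≤ query < +∞
0·60 + 29 + 195 = 224 min
224 = 0·1440 + 224; 224 = 3·60 + 44 → 03:44, same day
→ 2022-03-12 03:44 ZJX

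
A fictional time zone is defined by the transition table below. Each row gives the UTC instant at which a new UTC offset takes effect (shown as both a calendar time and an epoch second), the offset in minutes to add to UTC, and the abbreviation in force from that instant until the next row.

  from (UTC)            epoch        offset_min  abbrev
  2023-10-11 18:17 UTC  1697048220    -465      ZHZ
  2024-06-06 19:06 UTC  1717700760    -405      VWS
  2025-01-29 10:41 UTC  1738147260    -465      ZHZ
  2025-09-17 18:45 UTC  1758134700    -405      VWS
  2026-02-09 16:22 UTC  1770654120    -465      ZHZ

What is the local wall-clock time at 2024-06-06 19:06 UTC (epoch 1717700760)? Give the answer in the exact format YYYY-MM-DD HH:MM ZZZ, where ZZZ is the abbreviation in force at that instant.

2024-06-06 12:21 VWS

Query: 2024-06-06 19:06 UTC
Rule 2/5 (VWS, -06:45): 2024-06-06 19:06 UTC ≤ query < 2025-01-29 10:41 UTC
19·60 + 6 - 405 = 741 min
741 = 0·1440 + 741; 741 = 12·60 + 21 → 12:21, same day
→ 2024-06-06 12:21 VWS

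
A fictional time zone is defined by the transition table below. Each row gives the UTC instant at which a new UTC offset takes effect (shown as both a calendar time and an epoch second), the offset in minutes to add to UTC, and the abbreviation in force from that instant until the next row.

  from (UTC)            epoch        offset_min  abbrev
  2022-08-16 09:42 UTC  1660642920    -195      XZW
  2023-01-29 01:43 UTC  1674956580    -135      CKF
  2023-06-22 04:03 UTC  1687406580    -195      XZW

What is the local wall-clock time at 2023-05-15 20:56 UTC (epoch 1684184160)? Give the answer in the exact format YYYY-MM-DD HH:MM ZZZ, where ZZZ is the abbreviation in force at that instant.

2023-05-15 18:41 CKF

Query: 2023-05-15 20:56 UTC
Rule 2/3 (CKF, -02:15): 2023-01-29 01:43 UTC ≤ query < 2023-06-22 04:03 UTC
20·60 + 56 - 135 = 1121 min
1121 = 0·1440 + 1121; 1121 = 18·60 + 41 → 18:41, same day
→ 2023-05-15 18:41 CKF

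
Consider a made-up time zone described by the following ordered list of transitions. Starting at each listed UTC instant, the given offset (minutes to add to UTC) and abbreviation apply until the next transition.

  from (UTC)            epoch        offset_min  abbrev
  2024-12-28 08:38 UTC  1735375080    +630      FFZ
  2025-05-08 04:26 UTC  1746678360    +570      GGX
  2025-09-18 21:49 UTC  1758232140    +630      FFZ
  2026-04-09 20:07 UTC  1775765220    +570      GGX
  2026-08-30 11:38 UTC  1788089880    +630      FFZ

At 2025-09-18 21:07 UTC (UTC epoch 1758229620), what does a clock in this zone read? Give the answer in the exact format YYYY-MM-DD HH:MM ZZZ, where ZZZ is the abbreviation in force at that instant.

Query: 2025-09-18 21:07 UTC
Rule 2/5 (GGX, +09:30): 2025-05-08 04:26 UTC ≤ query < 2025-09-18 21:49 UTC
21·60 + 7 + 570 = 1837 min
1837 = 1·1440 + 397; 397 = 6·60 + 37 → 06:37, 2025-09-18 + 1 day = 2025-09-19
→ 2025-09-19 06:37 GGX

2025-09-19 06:37 GGX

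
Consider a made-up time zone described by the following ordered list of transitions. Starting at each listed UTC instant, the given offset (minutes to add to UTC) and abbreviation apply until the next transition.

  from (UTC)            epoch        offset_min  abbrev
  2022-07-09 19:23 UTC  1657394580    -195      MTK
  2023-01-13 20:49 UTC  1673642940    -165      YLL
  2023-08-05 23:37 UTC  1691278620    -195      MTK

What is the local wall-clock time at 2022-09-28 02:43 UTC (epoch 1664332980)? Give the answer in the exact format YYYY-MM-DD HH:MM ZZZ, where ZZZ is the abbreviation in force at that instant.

2022-09-27 23:28 MTK

Query: 2022-09-28 02:43 UTC
Rule 1/3 (MTK, -03:15): 2022-07-09 19:23 UTC ≤ query < 2023-01-13 20:49 UTC
2·60 + 43 - 195 = -32 min
-32 = -1·1440 + 1408; 1408 = 23·60 + 28 → 23:28, 2022-09-28 - 1 day = 2022-09-27
→ 2022-09-27 23:28 MTK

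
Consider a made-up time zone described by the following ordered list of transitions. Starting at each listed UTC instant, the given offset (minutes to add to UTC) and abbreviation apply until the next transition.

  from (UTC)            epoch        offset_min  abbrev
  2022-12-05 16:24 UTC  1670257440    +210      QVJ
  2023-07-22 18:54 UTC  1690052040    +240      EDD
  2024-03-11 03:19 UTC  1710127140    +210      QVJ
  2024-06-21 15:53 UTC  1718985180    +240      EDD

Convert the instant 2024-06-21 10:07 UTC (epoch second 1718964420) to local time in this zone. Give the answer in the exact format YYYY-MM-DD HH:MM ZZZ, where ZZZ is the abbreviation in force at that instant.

Query: 2024-06-21 10:07 UTC
Rule 3/4 (QVJ, +03:30): 2024-03-11 03:19 UTC ≤ query < 2024-06-21 15:53 UTC
10·60 + 7 + 210 = 817 min
817 = 0·1440 + 817; 817 = 13·60 + 37 → 13:37, same day
→ 2024-06-21 13:37 QVJ

2024-06-21 13:37 QVJ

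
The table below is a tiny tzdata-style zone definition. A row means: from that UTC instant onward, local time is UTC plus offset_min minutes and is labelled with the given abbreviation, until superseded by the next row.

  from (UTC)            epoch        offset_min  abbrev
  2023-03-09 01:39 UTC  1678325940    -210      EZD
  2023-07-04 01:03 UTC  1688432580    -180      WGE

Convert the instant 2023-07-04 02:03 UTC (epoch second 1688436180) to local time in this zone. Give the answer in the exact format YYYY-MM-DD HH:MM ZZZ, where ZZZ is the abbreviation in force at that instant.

2023-07-03 23:03 WGE

Query: 2023-07-04 02:03 UTC
Rule 2/2 (WGE, -03:00): 2023-07-04 01:03 UTC ≤ query < +∞
2·60 + 3 - 180 = -57 min
-57 = -1·1440 + 1383; 1383 = 23·60 + 3 → 23:03, 2023-07-04 - 1 day = 2023-07-03
→ 2023-07-03 23:03 WGE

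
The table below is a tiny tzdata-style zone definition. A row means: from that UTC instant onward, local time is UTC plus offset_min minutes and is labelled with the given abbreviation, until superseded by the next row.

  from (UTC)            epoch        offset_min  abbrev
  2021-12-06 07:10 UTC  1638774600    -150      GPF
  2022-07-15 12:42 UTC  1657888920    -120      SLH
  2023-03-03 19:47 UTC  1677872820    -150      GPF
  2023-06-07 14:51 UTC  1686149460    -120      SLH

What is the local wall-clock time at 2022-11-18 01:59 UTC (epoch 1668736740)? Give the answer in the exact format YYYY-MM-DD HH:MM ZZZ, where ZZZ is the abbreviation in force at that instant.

2022-11-17 23:59 SLH

Query: 2022-11-18 01:59 UTC
Rule 2/4 (SLH, -02:00): 2022-07-15 12:42 UTC ≤ query < 2023-03-03 19:47 UTC
1·60 + 59 - 120 = -1 min
-1 = -1·1440 + 1439; 1439 = 23·60 + 59 → 23:59, 2022-11-18 - 1 day = 2022-11-17
→ 2022-11-17 23:59 SLH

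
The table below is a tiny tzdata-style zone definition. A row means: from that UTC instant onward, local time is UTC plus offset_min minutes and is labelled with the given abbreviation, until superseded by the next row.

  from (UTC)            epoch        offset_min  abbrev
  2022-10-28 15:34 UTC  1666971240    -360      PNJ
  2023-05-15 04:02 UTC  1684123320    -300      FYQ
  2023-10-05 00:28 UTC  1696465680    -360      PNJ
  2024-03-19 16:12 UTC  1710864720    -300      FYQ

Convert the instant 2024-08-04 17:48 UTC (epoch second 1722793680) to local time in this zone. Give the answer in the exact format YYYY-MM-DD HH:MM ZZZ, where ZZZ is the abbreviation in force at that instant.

2024-08-04 12:48 FYQ

Query: 2024-08-04 17:48 UTC
Rule 4/4 (FYQ, -05:00): 2024-03-19 16:12 UTC ≤ query < +∞
17·60 + 48 - 300 = 768 min
768 = 0·1440 + 768; 768 = 12·60 + 48 → 12:48, same day
→ 2024-08-04 12:48 FYQ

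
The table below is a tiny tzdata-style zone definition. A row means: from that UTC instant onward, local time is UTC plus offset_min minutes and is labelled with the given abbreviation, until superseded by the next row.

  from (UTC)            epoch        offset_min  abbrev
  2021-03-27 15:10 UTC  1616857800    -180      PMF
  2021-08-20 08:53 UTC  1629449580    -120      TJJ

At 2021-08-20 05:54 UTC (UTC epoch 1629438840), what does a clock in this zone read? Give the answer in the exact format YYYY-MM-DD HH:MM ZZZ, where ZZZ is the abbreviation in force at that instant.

Query: 2021-08-20 05:54 UTC
Rule 1/2 (PMF, -03:00): 2021-03-27 15:10 UTC ≤ query < 2021-08-20 08:53 UTC
5·60 + 54 - 180 = 174 min
174 = 0·1440 + 174; 174 = 2·60 + 54 → 02:54, same day
→ 2021-08-20 02:54 PMF

2021-08-20 02:54 PMF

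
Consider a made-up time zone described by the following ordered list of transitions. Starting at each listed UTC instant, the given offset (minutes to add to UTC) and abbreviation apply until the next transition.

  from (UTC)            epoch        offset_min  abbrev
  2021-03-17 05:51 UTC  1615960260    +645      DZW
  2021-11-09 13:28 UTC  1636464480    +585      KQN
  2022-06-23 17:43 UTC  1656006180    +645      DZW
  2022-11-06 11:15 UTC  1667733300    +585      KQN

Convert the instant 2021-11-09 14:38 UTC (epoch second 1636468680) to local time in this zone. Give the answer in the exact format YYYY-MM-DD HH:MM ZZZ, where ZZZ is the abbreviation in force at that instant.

2021-11-10 00:23 KQN

Query: 2021-11-09 14:38 UTC
Rule 2/4 (KQN, +09:45): 2021-11-09 13:28 UTC ≤ query < 2022-06-23 17:43 UTC
14·60 + 38 + 585 = 1463 min
1463 = 1·1440 + 23; 23 = 0·60 + 23 → 00:23, 2021-11-09 + 1 day = 2021-11-10
→ 2021-11-10 00:23 KQN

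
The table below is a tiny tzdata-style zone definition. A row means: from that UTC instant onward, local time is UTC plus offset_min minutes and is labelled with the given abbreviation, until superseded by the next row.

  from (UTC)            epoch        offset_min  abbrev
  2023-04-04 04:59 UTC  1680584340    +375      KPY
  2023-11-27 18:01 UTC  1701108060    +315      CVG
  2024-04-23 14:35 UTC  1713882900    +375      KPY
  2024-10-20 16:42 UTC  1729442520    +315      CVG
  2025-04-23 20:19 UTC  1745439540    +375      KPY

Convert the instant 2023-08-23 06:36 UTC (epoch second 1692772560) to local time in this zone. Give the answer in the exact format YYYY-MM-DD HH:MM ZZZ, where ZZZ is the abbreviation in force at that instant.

Query: 2023-08-23 06:36 UTC
Rule 1/5 (KPY, +06:15): 2023-04-04 04:59 UTC ≤ query < 2023-11-27 18:01 UTC
6·60 + 36 + 375 = 771 min
771 = 0·1440 + 771; 771 = 12·60 + 51 → 12:51, same day
→ 2023-08-23 12:51 KPY

2023-08-23 12:51 KPY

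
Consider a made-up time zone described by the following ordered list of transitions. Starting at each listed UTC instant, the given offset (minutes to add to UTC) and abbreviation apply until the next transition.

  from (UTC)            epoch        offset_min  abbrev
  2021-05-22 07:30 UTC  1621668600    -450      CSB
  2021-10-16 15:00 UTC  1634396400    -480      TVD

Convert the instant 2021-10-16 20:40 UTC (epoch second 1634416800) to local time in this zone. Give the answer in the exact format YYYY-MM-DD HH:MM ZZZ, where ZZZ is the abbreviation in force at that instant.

Query: 2021-10-16 20:40 UTC
Rule 2/2 (TVD, -08:00): 2021-10-16 15:00 UTC ≤ query < +∞
20·60 + 40 - 480 = 760 min
760 = 0·1440 + 760; 760 = 12·60 + 40 → 12:40, same day
→ 2021-10-16 12:40 TVD

2021-10-16 12:40 TVD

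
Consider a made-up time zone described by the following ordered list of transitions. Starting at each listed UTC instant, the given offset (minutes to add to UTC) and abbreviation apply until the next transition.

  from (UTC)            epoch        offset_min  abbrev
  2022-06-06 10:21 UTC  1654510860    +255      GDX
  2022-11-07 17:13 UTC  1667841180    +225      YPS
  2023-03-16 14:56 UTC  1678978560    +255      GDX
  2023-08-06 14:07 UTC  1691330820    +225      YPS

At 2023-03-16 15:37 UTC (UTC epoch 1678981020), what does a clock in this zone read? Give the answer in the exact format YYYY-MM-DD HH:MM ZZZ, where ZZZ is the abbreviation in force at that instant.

Query: 2023-03-16 15:37 UTC
Rule 3/4 (GDX, +04:15): 2023-03-16 14:56 UTC ≤ query < 2023-08-06 14:07 UTC
15·60 + 37 + 255 = 1192 min
1192 = 0·1440 + 1192; 1192 = 19·60 + 52 → 19:52, same day
→ 2023-03-16 19:52 GDX

2023-03-16 19:52 GDX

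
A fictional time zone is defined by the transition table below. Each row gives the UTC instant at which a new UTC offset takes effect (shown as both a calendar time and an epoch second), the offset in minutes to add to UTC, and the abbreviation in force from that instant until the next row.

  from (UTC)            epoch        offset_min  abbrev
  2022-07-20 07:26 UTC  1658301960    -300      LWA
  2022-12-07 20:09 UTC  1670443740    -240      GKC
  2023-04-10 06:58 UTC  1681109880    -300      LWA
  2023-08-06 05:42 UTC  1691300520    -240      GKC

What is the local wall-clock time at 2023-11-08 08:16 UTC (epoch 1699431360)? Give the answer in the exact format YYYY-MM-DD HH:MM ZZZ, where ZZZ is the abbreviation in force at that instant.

2023-11-08 04:16 GKC

Query: 2023-11-08 08:16 UTC
Rule 4/4 (GKC, -04:00): 2023-08-06 05:42 UTC ≤ query < +∞
8·60 + 16 - 240 = 256 min
256 = 0·1440 + 256; 256 = 4·60 + 16 → 04:16, same day
→ 2023-11-08 04:16 GKC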